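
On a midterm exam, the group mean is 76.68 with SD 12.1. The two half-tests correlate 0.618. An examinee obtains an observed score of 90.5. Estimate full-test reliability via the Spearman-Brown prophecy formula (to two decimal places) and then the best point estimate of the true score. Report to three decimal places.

87.183

Spearman-Brown: ρ = 2r/(1 + r) = 2(0.618)/(1 + 0.618) = 1.2360/1.618 = 0.7639 → 0.76
T̂ = ρX + (1 − ρ)μ
  = 0.76 × 90.5 + 0.24 × 76.68
  = 68.780 + 18.4032
  = 87.1832
  ≈ 87.183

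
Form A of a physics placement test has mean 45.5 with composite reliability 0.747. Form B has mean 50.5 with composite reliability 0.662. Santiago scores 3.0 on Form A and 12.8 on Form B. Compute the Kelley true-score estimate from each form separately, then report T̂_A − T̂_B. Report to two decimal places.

-11.79

T̂_A = 0.747(3.0) + 0.253(45.5) = 13.7525
T̂_B = 0.662(12.8) + 0.338(50.5) = 25.5426
T̂_A − T̂_B = -11.7901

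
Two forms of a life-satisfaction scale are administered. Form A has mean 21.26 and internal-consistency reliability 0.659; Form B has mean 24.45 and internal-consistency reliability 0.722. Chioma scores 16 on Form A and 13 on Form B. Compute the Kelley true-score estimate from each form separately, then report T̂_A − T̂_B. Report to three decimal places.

T̂_A = 0.659(16) + 0.341(21.26) = 17.79366
T̂_B = 0.722(13) + 0.278(24.45) = 16.18310
T̂_A − T̂_B = 1.61056

1.611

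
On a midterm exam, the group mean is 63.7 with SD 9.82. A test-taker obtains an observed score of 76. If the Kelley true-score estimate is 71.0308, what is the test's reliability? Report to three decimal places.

T̂ = ρX + (1 − ρ)μ  ⇒  T̂ − μ = ρ(X − μ)
ρ = (T̂ − μ)/(X − μ) = (71.0308 − 63.7) / (76 − 63.7) = 7.3308 / 12.3 = 0.59600

0.596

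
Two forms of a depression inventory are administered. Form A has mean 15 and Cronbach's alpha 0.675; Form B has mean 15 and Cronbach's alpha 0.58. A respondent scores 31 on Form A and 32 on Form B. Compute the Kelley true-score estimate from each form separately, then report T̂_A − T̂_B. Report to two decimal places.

T̂_A = 0.675(31) + 0.325(15) = 25.8000
T̂_B = 0.58(32) + 0.42(15) = 24.8600
T̂_A − T̂_B = 0.9400

0.94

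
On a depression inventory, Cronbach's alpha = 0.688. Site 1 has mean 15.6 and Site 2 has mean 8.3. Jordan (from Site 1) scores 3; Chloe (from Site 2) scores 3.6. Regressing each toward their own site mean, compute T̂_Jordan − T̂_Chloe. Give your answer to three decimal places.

T̂_Jordan = 0.688(3) + 0.312(15.6) = 6.93120
T̂_Chloe = 0.688(3.6) + 0.312(8.3) = 5.06640
Difference = 6.93120 − 5.06640 = 1.86480

1.865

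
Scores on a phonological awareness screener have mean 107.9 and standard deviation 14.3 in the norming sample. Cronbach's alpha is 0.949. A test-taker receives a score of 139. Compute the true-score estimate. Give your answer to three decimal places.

137.414

T̂ = ρX + (1 − ρ)μ
  = 0.949 × 139 + 0.051 × 107.9
  = 131.911 + 5.5029
  = 137.4139
  ≈ 137.414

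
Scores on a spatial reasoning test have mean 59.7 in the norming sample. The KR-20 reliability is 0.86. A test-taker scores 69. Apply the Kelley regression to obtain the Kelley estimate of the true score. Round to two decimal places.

67.70

T̂ = ρX + (1 − ρ)μ
  = 0.86 × 69 + 0.14 × 59.7
  = 59.34 + 8.358
  = 67.698
  ≈ 67.70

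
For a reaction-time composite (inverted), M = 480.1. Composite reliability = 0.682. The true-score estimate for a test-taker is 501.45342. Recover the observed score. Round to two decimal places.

511.41

T̂ = ρX + (1 − ρ)μ  ⇒  X = (T̂ − (1 − ρ)μ) / ρ
X = (501.45342 − 0.318 × 480.1) / 0.682 = (501.45342 − 152.6718) / 0.682 = 348.78162 / 0.682 = 511.4100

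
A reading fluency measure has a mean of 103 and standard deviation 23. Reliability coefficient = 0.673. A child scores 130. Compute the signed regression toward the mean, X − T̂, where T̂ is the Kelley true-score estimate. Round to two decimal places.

8.83

T̂ = ρX + (1 − ρ)μ
  = 0.673 × 130 + 0.327 × 103
  = 87.490 + 33.681
  = 121.1710
  ≈ 121.171
X − T̂ = 130 − 121.171 = 8.829 → 8.83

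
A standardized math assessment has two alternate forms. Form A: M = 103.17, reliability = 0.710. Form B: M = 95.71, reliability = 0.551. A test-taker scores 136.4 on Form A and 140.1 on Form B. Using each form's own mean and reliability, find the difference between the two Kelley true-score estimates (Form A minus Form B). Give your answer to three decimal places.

T̂_A = 0.710(136.4) + 0.290(103.17) = 126.76330
T̂_B = 0.551(140.1) + 0.449(95.71) = 120.16889
T̂_A − T̂_B = 6.59441

6.594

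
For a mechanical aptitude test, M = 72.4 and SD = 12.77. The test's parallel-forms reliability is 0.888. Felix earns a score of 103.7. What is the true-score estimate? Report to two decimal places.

100.19

Weight the observed score by reliability and the mean by (1 − reliability): T̂ = 0.888·103.7 + 0.112·72.4 = 92.0856 + 8.1088 = 100.194.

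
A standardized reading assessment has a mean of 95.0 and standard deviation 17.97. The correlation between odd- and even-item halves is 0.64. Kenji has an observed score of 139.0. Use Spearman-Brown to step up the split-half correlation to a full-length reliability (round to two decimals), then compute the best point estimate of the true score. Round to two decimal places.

Spearman-Brown: ρ = 2r/(1 + r) = 2(0.64)/(1 + 0.64) = 1.280/1.64 = 0.7805 → 0.78
Regress the observed score toward the mean by the unreliability: T̂ = 0.78·139.0 + 0.22·95.0 = 108.420 + 20.900 = 129.320.

129.32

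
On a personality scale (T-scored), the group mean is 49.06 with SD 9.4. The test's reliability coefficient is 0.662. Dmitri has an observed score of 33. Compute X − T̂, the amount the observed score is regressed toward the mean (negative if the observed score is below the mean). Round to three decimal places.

-5.428

T̂ = 0.662(33) + 0.338(49.06) = 21.846 + 16.58228 = 38.42828 → 38.4283
X − T̂ = 33 − 38.4283 = -5.4283 → -5.428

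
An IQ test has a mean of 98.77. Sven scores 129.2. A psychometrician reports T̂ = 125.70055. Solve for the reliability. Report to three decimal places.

T̂ = ρX + (1 − ρ)μ  ⇒  T̂ − μ = ρ(X − μ)
ρ = (T̂ − μ)/(X − μ) = (125.70055 − 98.77) / (129.2 − 98.77) = 26.93055 / 30.43 = 0.88500

0.885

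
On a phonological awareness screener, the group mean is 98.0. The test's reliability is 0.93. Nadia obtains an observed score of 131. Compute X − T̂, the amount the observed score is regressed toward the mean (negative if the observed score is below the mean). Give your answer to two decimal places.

T̂ = ρX + (1 − ρ)μ
  = 0.93 × 131 + 0.07 × 98.0
  = 121.83 + 6.860
  = 128.6900
  ≈ 128.690
X − T̂ = 131 − 128.690 = 2.310 → 2.31

2.31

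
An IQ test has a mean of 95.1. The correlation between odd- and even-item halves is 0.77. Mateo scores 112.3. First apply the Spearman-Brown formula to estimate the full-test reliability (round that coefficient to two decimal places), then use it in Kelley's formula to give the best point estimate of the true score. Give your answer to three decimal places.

110.064

Spearman-Brown: ρ = 2r/(1 + r) = 2(0.77)/(1 + 0.77) = 1.540/1.77 = 0.8701 → 0.87
Regress the observed score toward the mean by the unreliability: T̂ = 0.87·112.3 + 0.13·95.1 = 97.701 + 12.363 = 110.0640.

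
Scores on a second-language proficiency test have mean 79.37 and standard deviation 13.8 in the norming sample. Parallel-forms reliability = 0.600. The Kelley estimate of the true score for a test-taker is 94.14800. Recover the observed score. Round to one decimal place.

104.0

T̂ = ρX + (1 − ρ)μ  ⇒  X = (T̂ − (1 − ρ)μ) / ρ
X = (94.14800 − 0.400 × 79.37) / 0.600 = (94.14800 − 31.74800) / 0.600 = 62.40000 / 0.600 = 104.000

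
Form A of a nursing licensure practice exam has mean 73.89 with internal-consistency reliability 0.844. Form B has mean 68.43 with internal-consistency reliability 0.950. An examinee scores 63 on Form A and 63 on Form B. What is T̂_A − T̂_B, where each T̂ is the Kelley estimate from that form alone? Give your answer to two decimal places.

1.43

T̂_A = 0.844(63) + 0.156(73.89) = 64.6988
T̂_B = 0.950(63) + 0.050(68.43) = 63.2715
T̂_A − T̂_B = 1.4273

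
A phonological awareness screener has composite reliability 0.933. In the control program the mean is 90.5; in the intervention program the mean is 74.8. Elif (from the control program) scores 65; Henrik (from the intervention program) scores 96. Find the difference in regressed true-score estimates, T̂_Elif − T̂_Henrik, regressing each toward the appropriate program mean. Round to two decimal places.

T̂_Elif = 0.933(65) + 0.067(90.5) = 66.7085
T̂_Henrik = 0.933(96) + 0.067(74.8) = 94.5796
Difference = 66.7085 − 94.5796 = -27.8711

-27.87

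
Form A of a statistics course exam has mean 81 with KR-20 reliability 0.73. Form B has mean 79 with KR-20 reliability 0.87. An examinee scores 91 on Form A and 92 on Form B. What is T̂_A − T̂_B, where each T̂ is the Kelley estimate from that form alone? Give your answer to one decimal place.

T̂_A = 0.73(91) + 0.27(81) = 88.300
T̂_B = 0.87(92) + 0.13(79) = 90.310
T̂_A − T̂_B = -2.010

-2.0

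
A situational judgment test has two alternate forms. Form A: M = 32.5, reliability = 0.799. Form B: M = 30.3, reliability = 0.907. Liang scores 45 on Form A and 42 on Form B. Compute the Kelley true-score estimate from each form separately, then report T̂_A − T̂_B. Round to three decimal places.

1.576

T̂_A = 0.799(45) + 0.201(32.5) = 42.48750
T̂_B = 0.907(42) + 0.093(30.3) = 40.91190
T̂_A − T̂_B = 1.57560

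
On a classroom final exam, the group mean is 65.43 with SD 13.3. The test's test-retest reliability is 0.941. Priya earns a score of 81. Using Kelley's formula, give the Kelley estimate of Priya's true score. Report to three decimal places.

Kelley's formula gives T̂ = 0.941·81 + 0.059·65.43 = 76.221 + 3.86037 = 80.0814.

80.081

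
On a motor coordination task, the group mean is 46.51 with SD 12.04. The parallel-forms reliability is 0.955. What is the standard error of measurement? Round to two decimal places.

SEM = SD · √(1 − ρ) = 12.04 × √0.045 = 12.04 × 0.2121 = 2.554

2.55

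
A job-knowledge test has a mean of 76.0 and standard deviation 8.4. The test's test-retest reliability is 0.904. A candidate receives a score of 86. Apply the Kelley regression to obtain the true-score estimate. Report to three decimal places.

85.040

T̂ = 0.904(86) + 0.096(76.0) = 77.744 + 7.2960 = 85.0400 → 85.040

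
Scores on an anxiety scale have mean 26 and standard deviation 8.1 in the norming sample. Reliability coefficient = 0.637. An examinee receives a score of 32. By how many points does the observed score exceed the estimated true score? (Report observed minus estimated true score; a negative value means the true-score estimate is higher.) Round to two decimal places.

2.18

Regress the observed score toward the mean by the unreliability: T̂ = 0.637·32 + 0.363·26 = 20.384 + 9.438 = 29.8220.
X − T̂ = 32 − 29.822 = 2.178 → 2.18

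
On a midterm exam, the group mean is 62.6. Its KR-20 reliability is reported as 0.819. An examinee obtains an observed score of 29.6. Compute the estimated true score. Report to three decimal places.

T̂ = 0.819(29.6) + 0.181(62.6) = 24.2424 + 11.3306 = 35.5730 → 35.573

35.573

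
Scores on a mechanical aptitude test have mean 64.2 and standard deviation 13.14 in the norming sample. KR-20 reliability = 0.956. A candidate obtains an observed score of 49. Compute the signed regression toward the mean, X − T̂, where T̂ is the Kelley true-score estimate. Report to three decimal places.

Regress the observed score toward the mean by the unreliability: T̂ = 0.956·49 + 0.044·64.2 = 46.844 + 2.8248 = 49.66880.
X − T̂ = 49 − 49.6688 = -0.6688 → -0.669

-0.669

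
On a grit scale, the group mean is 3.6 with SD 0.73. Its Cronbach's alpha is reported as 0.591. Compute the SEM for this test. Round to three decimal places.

SEM = SD · √(1 − ρ) = 0.73 × √0.409 = 0.73 × 0.6395 = 0.4669

0.467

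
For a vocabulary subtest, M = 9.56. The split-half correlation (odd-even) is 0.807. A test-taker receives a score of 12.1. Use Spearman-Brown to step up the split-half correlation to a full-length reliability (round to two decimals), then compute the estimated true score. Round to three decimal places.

Spearman-Brown: ρ = 2r/(1 + r) = 2(0.807)/(1 + 0.807) = 1.6140/1.807 = 0.8932 → 0.89
Weight the observed score by reliability and the mean by (1 − reliability): T̂ = 0.89·12.1 + 0.11·9.56 = 10.769 + 1.0516 = 11.8206.

11.821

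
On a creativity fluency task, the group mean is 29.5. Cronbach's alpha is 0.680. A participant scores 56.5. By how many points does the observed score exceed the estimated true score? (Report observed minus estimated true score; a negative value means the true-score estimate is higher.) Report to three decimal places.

8.640

T̂ = ρX + (1 − ρ)μ
  = 0.680 × 56.5 + 0.320 × 29.5
  = 38.4200 + 9.4400
  = 47.86000
  ≈ 47.8600
X − T̂ = 56.5 − 47.8600 = 8.6400 → 8.640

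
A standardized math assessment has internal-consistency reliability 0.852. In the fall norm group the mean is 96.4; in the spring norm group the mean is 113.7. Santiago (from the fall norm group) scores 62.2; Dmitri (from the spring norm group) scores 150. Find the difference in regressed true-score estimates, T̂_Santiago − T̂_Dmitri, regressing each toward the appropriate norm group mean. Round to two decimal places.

-77.37

T̂_Santiago = 0.852(62.2) + 0.148(96.4) = 67.2616
T̂_Dmitri = 0.852(150) + 0.148(113.7) = 144.6276
Difference = 67.2616 − 144.6276 = -77.3660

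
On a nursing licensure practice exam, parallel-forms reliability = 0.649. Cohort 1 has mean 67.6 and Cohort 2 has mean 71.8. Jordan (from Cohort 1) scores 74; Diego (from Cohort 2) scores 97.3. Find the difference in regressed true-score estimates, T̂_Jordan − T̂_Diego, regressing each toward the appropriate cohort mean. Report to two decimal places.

-16.60

T̂_Jordan = 0.649(74) + 0.351(67.6) = 71.7536
T̂_Diego = 0.649(97.3) + 0.351(71.8) = 88.3495
Difference = 71.7536 − 88.3495 = -16.5959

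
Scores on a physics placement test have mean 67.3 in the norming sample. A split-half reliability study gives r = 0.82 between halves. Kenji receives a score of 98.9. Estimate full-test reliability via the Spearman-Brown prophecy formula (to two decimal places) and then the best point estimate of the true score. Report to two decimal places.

Spearman-Brown: ρ = 2r/(1 + r) = 2(0.82)/(1 + 0.82) = 1.640/1.82 = 0.9011 → 0.90
T̂ = 0.90(98.9) + 0.10(67.3) = 89.010 + 6.730 = 95.740 → 95.74

95.74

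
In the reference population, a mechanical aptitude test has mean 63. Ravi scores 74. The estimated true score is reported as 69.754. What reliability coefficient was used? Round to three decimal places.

T̂ = ρX + (1 − ρ)μ  ⇒  T̂ − μ = ρ(X − μ)
ρ = (T̂ − μ)/(X − μ) = (69.754 − 63) / (74 − 63) = 6.754 / 11.0 = 0.61400

0.614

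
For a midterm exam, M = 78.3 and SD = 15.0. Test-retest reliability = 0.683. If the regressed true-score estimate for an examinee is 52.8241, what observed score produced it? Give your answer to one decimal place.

41.0

T̂ = ρX + (1 − ρ)μ  ⇒  X = (T̂ − (1 − ρ)μ) / ρ
X = (52.8241 − 0.317 × 78.3) / 0.683 = (52.8241 − 24.8211) / 0.683 = 28.0030 / 0.683 = 41.000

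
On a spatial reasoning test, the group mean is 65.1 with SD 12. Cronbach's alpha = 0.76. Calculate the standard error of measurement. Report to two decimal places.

5.88

SEM = SD · √(1 − ρ) = 12 × √0.24 = 12 × 0.4899 = 5.879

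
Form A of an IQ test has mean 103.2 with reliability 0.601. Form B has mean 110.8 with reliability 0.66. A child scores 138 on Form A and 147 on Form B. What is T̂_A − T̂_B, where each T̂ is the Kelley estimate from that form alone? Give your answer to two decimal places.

T̂_A = 0.601(138) + 0.399(103.2) = 124.1148
T̂_B = 0.66(147) + 0.34(110.8) = 134.6920
T̂_A − T̂_B = -10.5772

-10.58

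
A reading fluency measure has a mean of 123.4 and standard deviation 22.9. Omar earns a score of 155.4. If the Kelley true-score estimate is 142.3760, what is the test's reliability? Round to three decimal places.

T̂ = ρX + (1 − ρ)μ  ⇒  T̂ − μ = ρ(X − μ)
ρ = (T̂ − μ)/(X − μ) = (142.3760 − 123.4) / (155.4 − 123.4) = 18.9760 / 32.0 = 0.59300

0.593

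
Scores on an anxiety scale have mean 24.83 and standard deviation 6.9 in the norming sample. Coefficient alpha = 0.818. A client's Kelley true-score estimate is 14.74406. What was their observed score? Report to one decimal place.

12.5

T̂ = ρX + (1 − ρ)μ  ⇒  X = (T̂ − (1 − ρ)μ) / ρ
X = (14.74406 − 0.182 × 24.83) / 0.818 = (14.74406 − 4.51906) / 0.818 = 10.22500 / 0.818 = 12.500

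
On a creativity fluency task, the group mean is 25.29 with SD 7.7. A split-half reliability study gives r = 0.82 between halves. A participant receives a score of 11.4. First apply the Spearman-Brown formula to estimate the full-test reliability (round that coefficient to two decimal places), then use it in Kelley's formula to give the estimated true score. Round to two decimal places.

12.79

Spearman-Brown: ρ = 2r/(1 + r) = 2(0.82)/(1 + 0.82) = 1.640/1.82 = 0.9011 → 0.90
Regress the observed score toward the mean by the unreliability: T̂ = 0.90·11.4 + 0.10·25.29 = 10.260 + 2.5290 = 12.789.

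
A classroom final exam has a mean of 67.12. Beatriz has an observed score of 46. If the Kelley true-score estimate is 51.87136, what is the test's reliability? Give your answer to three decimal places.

T̂ = ρX + (1 − ρ)μ  ⇒  T̂ − μ = ρ(X − μ)
ρ = (T̂ − μ)/(X − μ) = (51.87136 − 67.12) / (46 − 67.12) = -15.24864 / -21.12 = 0.72200

0.722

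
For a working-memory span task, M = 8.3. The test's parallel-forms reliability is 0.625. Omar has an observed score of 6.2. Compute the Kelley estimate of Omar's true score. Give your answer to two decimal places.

T̂ = 0.625(6.2) + 0.375(8.3) = 3.8750 + 3.1125 = 6.988 → 6.99

6.99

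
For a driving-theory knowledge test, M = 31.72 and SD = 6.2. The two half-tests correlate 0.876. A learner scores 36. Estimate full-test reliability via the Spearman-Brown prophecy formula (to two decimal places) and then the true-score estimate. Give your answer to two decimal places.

35.70

Spearman-Brown: ρ = 2r/(1 + r) = 2(0.876)/(1 + 0.876) = 1.7520/1.876 = 0.9339 → 0.93
T̂ = 0.93(36) + 0.07(31.72) = 33.48 + 2.2204 = 35.700 → 35.70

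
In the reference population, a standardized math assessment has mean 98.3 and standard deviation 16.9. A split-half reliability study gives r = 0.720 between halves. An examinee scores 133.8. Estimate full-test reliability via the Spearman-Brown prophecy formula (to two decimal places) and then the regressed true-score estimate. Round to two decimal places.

Spearman-Brown: ρ = 2r/(1 + r) = 2(0.720)/(1 + 0.720) = 1.4400/1.720 = 0.8372 → 0.84
Kelley's formula gives T̂ = 0.84·133.8 + 0.16·98.3 = 112.392 + 15.728 = 128.120.

128.12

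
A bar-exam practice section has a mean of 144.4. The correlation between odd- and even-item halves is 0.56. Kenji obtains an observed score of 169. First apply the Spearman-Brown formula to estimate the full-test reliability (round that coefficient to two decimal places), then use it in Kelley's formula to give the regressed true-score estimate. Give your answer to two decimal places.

Spearman-Brown: ρ = 2r/(1 + r) = 2(0.56)/(1 + 0.56) = 1.120/1.56 = 0.7179 → 0.72
T̂ = ρX + (1 − ρ)μ
  = 0.72 × 169 + 0.28 × 144.4
  = 121.68 + 40.432
  = 162.112
  ≈ 162.11

162.11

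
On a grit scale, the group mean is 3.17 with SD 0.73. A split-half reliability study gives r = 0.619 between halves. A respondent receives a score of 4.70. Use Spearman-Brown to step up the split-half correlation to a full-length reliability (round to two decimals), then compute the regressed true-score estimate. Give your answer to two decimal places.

4.33

Spearman-Brown: ρ = 2r/(1 + r) = 2(0.619)/(1 + 0.619) = 1.2380/1.619 = 0.7647 → 0.76
T̂ = ρX + (1 − ρ)μ
  = 0.76 × 4.70 + 0.24 × 3.17
  = 3.5720 + 0.7608
  = 4.333
  ≈ 4.33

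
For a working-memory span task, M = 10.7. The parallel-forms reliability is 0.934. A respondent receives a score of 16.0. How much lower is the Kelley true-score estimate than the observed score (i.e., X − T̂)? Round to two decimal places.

T̂ = ρX + (1 − ρ)μ
  = 0.934 × 16.0 + 0.066 × 10.7
  = 14.9440 + 0.7062
  = 15.6502
  ≈ 15.650
X − T̂ = 16.0 − 15.650 = 0.350 → 0.35

0.35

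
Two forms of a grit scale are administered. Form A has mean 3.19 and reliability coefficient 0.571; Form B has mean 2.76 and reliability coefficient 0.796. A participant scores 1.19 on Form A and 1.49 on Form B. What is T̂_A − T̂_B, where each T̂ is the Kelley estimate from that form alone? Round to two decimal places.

0.30

T̂_A = 0.571(1.19) + 0.429(3.19) = 2.0480
T̂_B = 0.796(1.49) + 0.204(2.76) = 1.7491
T̂_A − T̂_B = 0.2989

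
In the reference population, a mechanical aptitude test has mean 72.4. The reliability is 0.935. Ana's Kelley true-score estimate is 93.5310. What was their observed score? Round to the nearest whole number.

95

T̂ = ρX + (1 − ρ)μ  ⇒  X = (T̂ − (1 − ρ)μ) / ρ
X = (93.5310 − 0.065 × 72.4) / 0.935 = (93.5310 − 4.7060) / 0.935 = 88.8250 / 0.935 = 95.00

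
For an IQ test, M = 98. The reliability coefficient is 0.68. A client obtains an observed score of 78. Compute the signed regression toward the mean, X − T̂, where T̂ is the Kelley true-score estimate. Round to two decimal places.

Weight the observed score by reliability and the mean by (1 − reliability): T̂ = 0.68·78 + 0.32·98 = 53.04 + 31.36 = 84.4000.
X − T̂ = 78 − 84.400 = -6.400 → -6.40

-6.40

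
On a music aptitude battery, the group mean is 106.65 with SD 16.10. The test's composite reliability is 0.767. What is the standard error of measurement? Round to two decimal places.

SEM = SD · √(1 − ρ) = 16.10 × √0.233 = 16.10 × 0.4827 = 7.771

7.77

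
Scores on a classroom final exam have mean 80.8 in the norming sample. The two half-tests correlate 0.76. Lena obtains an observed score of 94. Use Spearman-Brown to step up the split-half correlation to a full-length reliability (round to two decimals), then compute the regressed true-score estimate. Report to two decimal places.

Spearman-Brown: ρ = 2r/(1 + r) = 2(0.76)/(1 + 0.76) = 1.520/1.76 = 0.8636 → 0.86
Kelley's formula gives T̂ = 0.86·94 + 0.14·80.8 = 80.84 + 11.312 = 92.152.

92.15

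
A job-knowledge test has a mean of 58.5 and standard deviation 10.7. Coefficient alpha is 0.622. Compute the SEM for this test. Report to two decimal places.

SEM = SD · √(1 − ρ) = 10.7 × √0.378 = 10.7 × 0.6148 = 6.579

6.58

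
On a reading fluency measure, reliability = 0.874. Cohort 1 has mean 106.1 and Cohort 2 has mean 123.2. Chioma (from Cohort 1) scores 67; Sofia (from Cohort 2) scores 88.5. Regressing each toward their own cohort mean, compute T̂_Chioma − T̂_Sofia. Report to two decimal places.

T̂_Chioma = 0.874(67) + 0.126(106.1) = 71.9266
T̂_Sofia = 0.874(88.5) + 0.126(123.2) = 92.8722
Difference = 71.9266 − 92.8722 = -20.9456

-20.95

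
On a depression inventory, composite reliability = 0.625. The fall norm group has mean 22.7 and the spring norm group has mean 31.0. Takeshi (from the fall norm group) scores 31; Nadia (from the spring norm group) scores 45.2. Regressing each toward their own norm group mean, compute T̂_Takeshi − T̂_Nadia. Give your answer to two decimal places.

-11.99

T̂_Takeshi = 0.625(31) + 0.375(22.7) = 27.8875
T̂_Nadia = 0.625(45.2) + 0.375(31.0) = 39.8750
Difference = 27.8875 − 39.8750 = -11.9875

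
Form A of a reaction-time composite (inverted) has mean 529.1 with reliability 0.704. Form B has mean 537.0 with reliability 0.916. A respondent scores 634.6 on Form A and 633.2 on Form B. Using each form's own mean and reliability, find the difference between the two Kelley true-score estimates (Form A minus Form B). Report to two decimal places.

-21.75

T̂_A = 0.704(634.6) + 0.296(529.1) = 603.3720
T̂_B = 0.916(633.2) + 0.084(537.0) = 625.1192
T̂_A − T̂_B = -21.7472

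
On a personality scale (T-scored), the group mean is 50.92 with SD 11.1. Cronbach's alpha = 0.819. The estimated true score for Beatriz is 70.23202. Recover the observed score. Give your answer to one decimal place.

74.5

T̂ = ρX + (1 − ρ)μ  ⇒  X = (T̂ − (1 − ρ)μ) / ρ
X = (70.23202 − 0.181 × 50.92) / 0.819 = (70.23202 − 9.21652) / 0.819 = 61.01550 / 0.819 = 74.500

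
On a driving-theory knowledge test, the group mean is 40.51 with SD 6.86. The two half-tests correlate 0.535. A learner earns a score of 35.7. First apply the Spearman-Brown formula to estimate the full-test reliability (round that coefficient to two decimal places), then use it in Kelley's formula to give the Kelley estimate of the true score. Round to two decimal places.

37.14

Spearman-Brown: ρ = 2r/(1 + r) = 2(0.535)/(1 + 0.535) = 1.0700/1.535 = 0.6971 → 0.70
T̂ = ρX + (1 − ρ)μ
  = 0.70 × 35.7 + 0.30 × 40.51
  = 24.990 + 12.1530
  = 37.143
  ≈ 37.14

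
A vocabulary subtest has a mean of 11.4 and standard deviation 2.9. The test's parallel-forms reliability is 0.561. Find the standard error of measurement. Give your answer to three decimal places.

SEM = SD · √(1 − ρ) = 2.9 × √0.439 = 2.9 × 0.6626 = 1.9215

1.921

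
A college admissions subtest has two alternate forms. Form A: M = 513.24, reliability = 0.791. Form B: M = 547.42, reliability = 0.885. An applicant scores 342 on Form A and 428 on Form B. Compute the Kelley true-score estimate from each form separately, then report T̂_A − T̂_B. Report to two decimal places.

T̂_A = 0.791(342) + 0.209(513.24) = 377.7892
T̂_B = 0.885(428) + 0.115(547.42) = 441.7333
T̂_A − T̂_B = -63.9441

-63.94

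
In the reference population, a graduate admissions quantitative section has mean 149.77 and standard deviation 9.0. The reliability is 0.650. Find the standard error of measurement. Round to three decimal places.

5.324

SEM = SD · √(1 − ρ) = 9.0 × √0.350 = 9.0 × 0.5916 = 5.3245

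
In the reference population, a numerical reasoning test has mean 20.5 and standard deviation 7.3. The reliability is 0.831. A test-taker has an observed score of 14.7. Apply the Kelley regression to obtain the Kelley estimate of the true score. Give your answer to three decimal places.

15.680

T̂ = 0.831(14.7) + 0.169(20.5) = 12.2157 + 3.4645 = 15.6802 → 15.680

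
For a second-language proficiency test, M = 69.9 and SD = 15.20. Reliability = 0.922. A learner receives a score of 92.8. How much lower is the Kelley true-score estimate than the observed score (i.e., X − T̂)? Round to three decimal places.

1.786

T̂ = ρX + (1 − ρ)μ
  = 0.922 × 92.8 + 0.078 × 69.9
  = 85.5616 + 5.4522
  = 91.01380
  ≈ 91.0138
X − T̂ = 92.8 − 91.0138 = 1.7862 → 1.786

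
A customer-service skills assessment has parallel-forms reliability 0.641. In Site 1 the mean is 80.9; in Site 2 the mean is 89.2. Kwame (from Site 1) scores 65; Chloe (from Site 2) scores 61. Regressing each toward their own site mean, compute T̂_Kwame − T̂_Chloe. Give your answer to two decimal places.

T̂_Kwame = 0.641(65) + 0.359(80.9) = 70.7081
T̂_Chloe = 0.641(61) + 0.359(89.2) = 71.1238
Difference = 70.7081 − 71.1238 = -0.4157

-0.42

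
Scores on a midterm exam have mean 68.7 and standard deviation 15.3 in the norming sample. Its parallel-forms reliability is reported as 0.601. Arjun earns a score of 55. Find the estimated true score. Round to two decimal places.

T̂ = 0.601(55) + 0.399(68.7) = 33.055 + 27.4113 = 60.466 → 60.47

60.47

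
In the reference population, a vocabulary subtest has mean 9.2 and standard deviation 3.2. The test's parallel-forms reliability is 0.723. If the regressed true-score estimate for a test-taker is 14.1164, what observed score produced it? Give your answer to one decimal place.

T̂ = ρX + (1 − ρ)μ  ⇒  X = (T̂ − (1 − ρ)μ) / ρ
X = (14.1164 − 0.277 × 9.2) / 0.723 = (14.1164 − 2.5484) / 0.723 = 11.5680 / 0.723 = 16.000

16.0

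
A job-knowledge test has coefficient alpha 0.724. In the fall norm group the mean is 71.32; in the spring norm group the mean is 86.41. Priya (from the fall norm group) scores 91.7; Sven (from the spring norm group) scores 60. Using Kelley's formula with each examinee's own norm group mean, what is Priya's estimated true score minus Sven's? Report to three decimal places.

T̂_Priya = 0.724(91.7) + 0.276(71.32) = 86.07512
T̂_Sven = 0.724(60) + 0.276(86.41) = 67.28916
Difference = 86.07512 − 67.28916 = 18.78596

18.786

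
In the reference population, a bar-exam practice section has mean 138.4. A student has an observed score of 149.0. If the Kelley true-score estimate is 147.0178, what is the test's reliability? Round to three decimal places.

0.813

T̂ = ρX + (1 − ρ)μ  ⇒  T̂ − μ = ρ(X − μ)
ρ = (T̂ − μ)/(X − μ) = (147.0178 − 138.4) / (149.0 − 138.4) = 8.6178 / 10.6 = 0.81300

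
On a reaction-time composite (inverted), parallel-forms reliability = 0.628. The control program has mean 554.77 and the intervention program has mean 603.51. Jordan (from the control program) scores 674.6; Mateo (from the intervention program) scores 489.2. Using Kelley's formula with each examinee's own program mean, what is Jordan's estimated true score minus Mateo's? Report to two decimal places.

T̂_Jordan = 0.628(674.6) + 0.372(554.77) = 630.0232
T̂_Mateo = 0.628(489.2) + 0.372(603.51) = 531.7233
Difference = 630.0232 − 531.7233 = 98.2999

98.30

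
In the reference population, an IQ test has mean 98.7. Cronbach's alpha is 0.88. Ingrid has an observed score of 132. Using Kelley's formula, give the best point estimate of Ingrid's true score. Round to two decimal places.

128.00

T̂ = 0.88(132) + 0.12(98.7) = 116.16 + 11.844 = 128.004 → 128.00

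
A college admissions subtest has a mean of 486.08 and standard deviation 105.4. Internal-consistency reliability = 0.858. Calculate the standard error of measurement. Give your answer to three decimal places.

39.718

SEM = SD · √(1 − ρ) = 105.4 × √0.142 = 105.4 × 0.3768 = 39.7178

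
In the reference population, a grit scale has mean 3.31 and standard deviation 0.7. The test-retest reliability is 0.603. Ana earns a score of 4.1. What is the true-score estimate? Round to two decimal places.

T̂ = 0.603(4.1) + 0.397(3.31) = 2.4723 + 1.31407 = 3.786 → 3.79

3.79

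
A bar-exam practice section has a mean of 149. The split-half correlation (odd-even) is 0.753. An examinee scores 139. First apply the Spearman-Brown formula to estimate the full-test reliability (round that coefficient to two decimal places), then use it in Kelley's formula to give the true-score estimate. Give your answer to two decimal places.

140.40

Spearman-Brown: ρ = 2r/(1 + r) = 2(0.753)/(1 + 0.753) = 1.5060/1.753 = 0.8591 → 0.86
T̂ = ρX + (1 − ρ)μ
  = 0.86 × 139 + 0.14 × 149
  = 119.54 + 20.86
  = 140.400
  ≈ 140.40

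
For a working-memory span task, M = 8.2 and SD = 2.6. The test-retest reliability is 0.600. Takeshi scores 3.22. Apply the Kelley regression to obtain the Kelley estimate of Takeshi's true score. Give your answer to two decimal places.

T̂ = 0.600(3.22) + 0.400(8.2) = 1.93200 + 3.2800 = 5.212 → 5.21

5.21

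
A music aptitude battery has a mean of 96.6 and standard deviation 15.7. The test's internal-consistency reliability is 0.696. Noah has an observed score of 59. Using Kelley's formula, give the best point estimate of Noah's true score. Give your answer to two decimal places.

T̂ = ρX + (1 − ρ)μ
  = 0.696 × 59 + 0.304 × 96.6
  = 41.064 + 29.3664
  = 70.430
  ≈ 70.43

70.43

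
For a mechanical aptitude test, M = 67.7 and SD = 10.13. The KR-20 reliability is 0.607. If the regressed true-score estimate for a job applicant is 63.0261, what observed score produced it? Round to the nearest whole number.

60

T̂ = ρX + (1 − ρ)μ  ⇒  X = (T̂ − (1 − ρ)μ) / ρ
X = (63.0261 − 0.393 × 67.7) / 0.607 = (63.0261 − 26.6061) / 0.607 = 36.4200 / 0.607 = 60.00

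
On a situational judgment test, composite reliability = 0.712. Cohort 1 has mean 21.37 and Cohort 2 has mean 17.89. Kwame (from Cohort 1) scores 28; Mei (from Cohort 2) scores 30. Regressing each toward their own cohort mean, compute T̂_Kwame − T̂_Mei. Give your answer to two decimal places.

T̂_Kwame = 0.712(28) + 0.288(21.37) = 26.0906
T̂_Mei = 0.712(30) + 0.288(17.89) = 26.5123
Difference = 26.0906 − 26.5123 = -0.4218

-0.42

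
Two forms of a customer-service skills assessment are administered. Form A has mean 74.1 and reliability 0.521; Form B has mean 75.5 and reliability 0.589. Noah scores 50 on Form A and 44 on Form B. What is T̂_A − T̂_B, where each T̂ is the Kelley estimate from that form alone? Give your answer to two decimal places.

T̂_A = 0.521(50) + 0.479(74.1) = 61.5439
T̂_B = 0.589(44) + 0.411(75.5) = 56.9465
T̂_A − T̂_B = 4.5974

4.60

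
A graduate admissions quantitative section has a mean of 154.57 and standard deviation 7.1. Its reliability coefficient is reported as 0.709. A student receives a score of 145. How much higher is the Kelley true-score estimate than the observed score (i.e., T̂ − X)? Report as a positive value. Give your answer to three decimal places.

2.785

Weight the observed score by reliability and the mean by (1 − reliability): T̂ = 0.709·145 + 0.291·154.57 = 102.805 + 44.97987 = 147.78487.
T̂ − X = 147.7849 − 145 = 2.7849 → 2.785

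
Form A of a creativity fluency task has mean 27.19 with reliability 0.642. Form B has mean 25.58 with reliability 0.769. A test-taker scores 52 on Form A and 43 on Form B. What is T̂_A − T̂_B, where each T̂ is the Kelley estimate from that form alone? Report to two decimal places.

T̂_A = 0.642(52) + 0.358(27.19) = 43.1180
T̂_B = 0.769(43) + 0.231(25.58) = 38.9760
T̂_A − T̂_B = 4.1420

4.14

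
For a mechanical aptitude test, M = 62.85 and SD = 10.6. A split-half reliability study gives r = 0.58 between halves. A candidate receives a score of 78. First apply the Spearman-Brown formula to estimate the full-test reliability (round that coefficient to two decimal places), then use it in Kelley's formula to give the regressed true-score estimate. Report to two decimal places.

73.91

Spearman-Brown: ρ = 2r/(1 + r) = 2(0.58)/(1 + 0.58) = 1.160/1.58 = 0.7342 → 0.73
T̂ = ρX + (1 − ρ)μ
  = 0.73 × 78 + 0.27 × 62.85
  = 56.94 + 16.9695
  = 73.909
  ≈ 73.91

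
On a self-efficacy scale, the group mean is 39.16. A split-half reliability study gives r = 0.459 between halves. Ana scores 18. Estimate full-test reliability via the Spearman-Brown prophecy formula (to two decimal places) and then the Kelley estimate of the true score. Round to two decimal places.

25.83

Spearman-Brown: ρ = 2r/(1 + r) = 2(0.459)/(1 + 0.459) = 0.9180/1.459 = 0.6292 → 0.63
T̂ = 0.63(18) + 0.37(39.16) = 11.34 + 14.4892 = 25.829 → 25.83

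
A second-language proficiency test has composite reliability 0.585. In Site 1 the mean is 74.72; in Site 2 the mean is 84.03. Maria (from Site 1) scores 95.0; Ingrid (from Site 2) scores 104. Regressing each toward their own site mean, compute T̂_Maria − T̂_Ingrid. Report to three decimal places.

-9.129

T̂_Maria = 0.585(95.0) + 0.415(74.72) = 86.58380
T̂_Ingrid = 0.585(104) + 0.415(84.03) = 95.71245
Difference = 86.58380 − 95.71245 = -9.12865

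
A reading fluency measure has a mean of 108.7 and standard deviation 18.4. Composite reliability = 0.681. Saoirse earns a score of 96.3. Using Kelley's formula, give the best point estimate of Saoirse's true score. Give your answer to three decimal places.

T̂ = 0.681(96.3) + 0.319(108.7) = 65.5803 + 34.6753 = 100.2556 → 100.256

100.256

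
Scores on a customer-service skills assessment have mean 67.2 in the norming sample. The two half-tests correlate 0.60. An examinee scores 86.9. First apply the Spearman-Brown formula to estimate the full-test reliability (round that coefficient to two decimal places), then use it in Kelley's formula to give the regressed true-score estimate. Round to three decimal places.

Spearman-Brown: ρ = 2r/(1 + r) = 2(0.60)/(1 + 0.60) = 1.200/1.60 = 0.7500 → 0.75
T̂ = ρX + (1 − ρ)μ
  = 0.75 × 86.9 + 0.25 × 67.2
  = 65.175 + 16.800
  = 81.9750
  ≈ 81.975

81.975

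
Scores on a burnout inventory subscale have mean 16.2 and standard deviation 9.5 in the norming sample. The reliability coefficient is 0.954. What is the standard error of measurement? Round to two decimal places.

2.04

SEM = SD · √(1 − ρ) = 9.5 × √0.046 = 9.5 × 0.2145 = 2.038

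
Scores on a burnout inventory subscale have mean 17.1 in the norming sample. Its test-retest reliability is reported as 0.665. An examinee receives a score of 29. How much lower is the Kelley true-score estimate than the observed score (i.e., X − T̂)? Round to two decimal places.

T̂ = ρX + (1 − ρ)μ
  = 0.665 × 29 + 0.335 × 17.1
  = 19.285 + 5.7285
  = 25.0135
  ≈ 25.014
X − T̂ = 29 − 25.014 = 3.986 → 3.99

3.99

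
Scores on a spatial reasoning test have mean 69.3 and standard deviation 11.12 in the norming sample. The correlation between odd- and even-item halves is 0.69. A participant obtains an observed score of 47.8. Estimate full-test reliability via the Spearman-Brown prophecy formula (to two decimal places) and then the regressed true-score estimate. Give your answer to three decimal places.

51.670

Spearman-Brown: ρ = 2r/(1 + r) = 2(0.69)/(1 + 0.69) = 1.380/1.69 = 0.8166 → 0.82
Regress the observed score toward the mean by the unreliability: T̂ = 0.82·47.8 + 0.18·69.3 = 39.196 + 12.474 = 51.6700.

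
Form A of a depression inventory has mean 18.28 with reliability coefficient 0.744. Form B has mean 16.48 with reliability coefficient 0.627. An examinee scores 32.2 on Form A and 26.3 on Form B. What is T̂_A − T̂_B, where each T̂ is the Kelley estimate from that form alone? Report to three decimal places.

T̂_A = 0.744(32.2) + 0.256(18.28) = 28.63648
T̂_B = 0.627(26.3) + 0.373(16.48) = 22.63714
T̂_A − T̂_B = 5.99934

5.999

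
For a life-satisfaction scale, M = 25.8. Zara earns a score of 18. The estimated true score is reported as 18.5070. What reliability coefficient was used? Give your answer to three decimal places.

0.935

T̂ = ρX + (1 − ρ)μ  ⇒  T̂ − μ = ρ(X − μ)
ρ = (T̂ − μ)/(X − μ) = (18.5070 − 25.8) / (18 − 25.8) = -7.2930 / -7.8 = 0.93500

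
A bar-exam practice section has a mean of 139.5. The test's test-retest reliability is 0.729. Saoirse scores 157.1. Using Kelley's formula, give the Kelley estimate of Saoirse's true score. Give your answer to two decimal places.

152.33

T̂ = ρX + (1 − ρ)μ
  = 0.729 × 157.1 + 0.271 × 139.5
  = 114.5259 + 37.8045
  = 152.330
  ≈ 152.33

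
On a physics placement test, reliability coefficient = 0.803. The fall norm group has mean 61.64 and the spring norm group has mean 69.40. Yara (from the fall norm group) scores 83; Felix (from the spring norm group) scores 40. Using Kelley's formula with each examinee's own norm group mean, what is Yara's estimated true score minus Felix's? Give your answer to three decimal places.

33.000

T̂_Yara = 0.803(83) + 0.197(61.64) = 78.79208
T̂_Felix = 0.803(40) + 0.197(69.40) = 45.79180
Difference = 78.79208 − 45.79180 = 33.00028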